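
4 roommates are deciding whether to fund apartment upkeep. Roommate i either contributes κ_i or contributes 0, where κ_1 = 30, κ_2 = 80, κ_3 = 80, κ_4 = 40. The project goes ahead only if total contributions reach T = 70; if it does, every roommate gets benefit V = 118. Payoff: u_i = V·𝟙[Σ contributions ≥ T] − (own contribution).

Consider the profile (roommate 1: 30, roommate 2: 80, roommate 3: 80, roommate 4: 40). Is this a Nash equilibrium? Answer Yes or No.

Total = 230 ≥ 70: provided.
Roommate 1 (pledges 30, payoff 88): dropping to 0 → total 200, payoff 118. Profitable deviation.

No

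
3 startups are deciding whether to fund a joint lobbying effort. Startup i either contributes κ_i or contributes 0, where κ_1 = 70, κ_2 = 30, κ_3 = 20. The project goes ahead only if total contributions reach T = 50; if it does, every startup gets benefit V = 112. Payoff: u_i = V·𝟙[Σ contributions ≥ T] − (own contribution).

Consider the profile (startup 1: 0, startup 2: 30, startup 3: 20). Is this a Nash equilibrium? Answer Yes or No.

Yes

Total = 50 ≥ 50: provided.
Startup 1 (pledges 0, payoff 112): pledging 70 → total 120, payoff 42. No gain.
Startup 2 (pledges 30, payoff 82): dropping to 0 → total 20, payoff 0. No gain.
Startup 3 (pledges 20, payoff 92): dropping to 0 → total 30, payoff 0. No gain.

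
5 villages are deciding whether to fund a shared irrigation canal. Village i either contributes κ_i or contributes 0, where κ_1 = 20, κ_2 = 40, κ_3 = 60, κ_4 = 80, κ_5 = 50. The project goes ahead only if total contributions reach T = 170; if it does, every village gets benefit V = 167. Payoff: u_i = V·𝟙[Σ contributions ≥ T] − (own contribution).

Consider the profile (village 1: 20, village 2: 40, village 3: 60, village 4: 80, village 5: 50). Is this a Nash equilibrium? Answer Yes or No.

No

Total = 250 ≥ 170: provided.
Village 1 (pledges 20, payoff 147): dropping to 0 → total 230, payoff 167. Profitable deviation.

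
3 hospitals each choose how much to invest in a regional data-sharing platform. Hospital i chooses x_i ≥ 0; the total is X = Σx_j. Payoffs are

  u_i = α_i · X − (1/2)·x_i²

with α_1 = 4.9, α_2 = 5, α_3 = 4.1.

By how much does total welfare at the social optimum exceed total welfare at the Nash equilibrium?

130.91

Hospital i's FOC: ∂u_i/∂x_i = α_i − x_i = 0, so x_i* = α_i.
NE contributions = (4.9, 5, 4.1); X = 14.
W^NE = (Σα)·X − ½Σα_i² = 14² − ½·65.82 = 163.09.
Planner sets x_i = Σα_j = 14 for every i, so X^SO = 3·14 = 42.
W^SO = (Σα)·X^SO − ½·3·(Σα)² = (3/2)·14² = 294.
Deadweight loss = W^SO − W^NE = 130.91.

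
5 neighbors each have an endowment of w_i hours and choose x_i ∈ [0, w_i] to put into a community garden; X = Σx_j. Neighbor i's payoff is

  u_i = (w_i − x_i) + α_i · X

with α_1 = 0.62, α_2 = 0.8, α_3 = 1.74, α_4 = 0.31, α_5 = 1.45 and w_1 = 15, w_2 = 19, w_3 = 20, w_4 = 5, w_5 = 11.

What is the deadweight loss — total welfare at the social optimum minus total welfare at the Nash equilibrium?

∂u_i/∂x_i = α_i − 1, so neighbor i contributes w_i if α_i > 1, else 0.
α_i > 1 for i ∈ {3, 5}; NE contributions (0, 0, 20, 0, 11), X = 31.
W^NE = Σw_i − X^NE + (Σα_i)·X^NE = 70 + 3.92·31 = 191.52.
Planner: ∂(Σu_j)/∂x_i = Σα_j − 1 = 3.92 > 0, so everyone contributes w_i; X^SO = 70, W^SO = 70 + 3.92·70 = 344.4.
Deadweight loss = 152.88.

152.88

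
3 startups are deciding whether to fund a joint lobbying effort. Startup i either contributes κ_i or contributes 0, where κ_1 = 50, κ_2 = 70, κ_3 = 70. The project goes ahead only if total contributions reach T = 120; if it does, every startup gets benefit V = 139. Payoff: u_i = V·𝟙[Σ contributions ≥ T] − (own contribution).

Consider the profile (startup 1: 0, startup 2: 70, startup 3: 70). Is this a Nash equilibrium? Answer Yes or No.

Yes

Total = 140 ≥ 120: provided.
Startup 1 (pledges 0, payoff 139): pledging 50 → total 190, payoff 89. No gain.
Startup 2 (pledges 70, payoff 69): dropping to 0 → total 70, payoff 0. No gain.
Startup 3 (pledges 70, payoff 69): dropping to 0 → total 70, payoff 0. No gain.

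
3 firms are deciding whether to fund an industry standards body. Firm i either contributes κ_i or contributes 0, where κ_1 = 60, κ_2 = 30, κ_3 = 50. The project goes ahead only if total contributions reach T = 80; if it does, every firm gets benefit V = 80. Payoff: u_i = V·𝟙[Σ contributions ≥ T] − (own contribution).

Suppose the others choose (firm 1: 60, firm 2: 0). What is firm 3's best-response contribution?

Others' total = 60. Contributing 50 brings total to 110 ≥ 80: gain V − κ_3 = 30.
Best response: 50.

50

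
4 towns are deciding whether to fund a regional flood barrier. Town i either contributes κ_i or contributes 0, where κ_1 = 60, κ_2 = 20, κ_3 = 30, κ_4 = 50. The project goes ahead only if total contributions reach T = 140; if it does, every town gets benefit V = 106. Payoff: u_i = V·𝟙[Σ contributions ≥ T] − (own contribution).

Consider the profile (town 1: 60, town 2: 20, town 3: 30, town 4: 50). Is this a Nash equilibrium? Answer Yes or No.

No

Total = 160 ≥ 140: provided.
Town 1 (pledges 60, payoff 46): dropping to 0 → total 100, payoff 0. No gain.
Town 2 (pledges 20, payoff 86): dropping to 0 → total 140, payoff 106. Profitable deviation.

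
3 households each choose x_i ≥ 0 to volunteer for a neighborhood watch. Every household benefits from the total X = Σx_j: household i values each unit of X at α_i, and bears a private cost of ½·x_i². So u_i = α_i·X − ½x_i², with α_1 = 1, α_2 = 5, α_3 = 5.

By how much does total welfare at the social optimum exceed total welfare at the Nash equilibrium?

86

Household i's FOC: ∂u_i/∂x_i = α_i − x_i = 0, so x_i* = α_i.
NE contributions = (1, 5, 5); X = 11.
W^NE = (Σα)·X − ½Σα_i² = 11² − ½·51 = 95.5.
Planner sets x_i = Σα_j = 11 for every i, so X^SO = 3·11 = 33.
W^SO = (Σα)·X^SO − ½·3·(Σα)² = (3/2)·11² = 181.5.
Deadweight loss = W^SO − W^NE = 86.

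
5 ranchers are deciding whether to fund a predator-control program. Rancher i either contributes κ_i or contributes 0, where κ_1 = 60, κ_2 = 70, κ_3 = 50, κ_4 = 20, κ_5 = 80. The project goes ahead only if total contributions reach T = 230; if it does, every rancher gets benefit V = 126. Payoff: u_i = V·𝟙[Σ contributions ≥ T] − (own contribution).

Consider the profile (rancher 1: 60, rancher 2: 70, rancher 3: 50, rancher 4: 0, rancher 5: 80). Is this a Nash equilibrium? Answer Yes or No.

Total = 260 ≥ 230: provided.
Rancher 1 (pledges 60, payoff 66): dropping to 0 → total 200, payoff 0. No gain.
Rancher 2 (pledges 70, payoff 56): dropping to 0 → total 190, payoff 0. No gain.
Rancher 3 (pledges 50, payoff 76): dropping to 0 → total 210, payoff 0. No gain.
Rancher 4 (pledges 0, payoff 126): pledging 20 → total 280, payoff 106. No gain.
Rancher 5 (pledges 80, payoff 46): dropping to 0 → total 180, payoff 0. No gain.

Yes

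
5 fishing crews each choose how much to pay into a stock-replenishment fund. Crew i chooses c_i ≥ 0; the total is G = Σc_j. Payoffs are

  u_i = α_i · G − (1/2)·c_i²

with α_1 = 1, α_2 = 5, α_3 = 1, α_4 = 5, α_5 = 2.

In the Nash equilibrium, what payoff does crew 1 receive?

Crew i's FOC: ∂u_i/∂c_i = α_i − c_i = 0, so c_i* = α_i.
NE contributions = (1, 5, 1, 5, 2); G = 14.
u_1 = α_1·G − ½·(c_1)² = 1·14 − ½·1² = 13.5.

13.5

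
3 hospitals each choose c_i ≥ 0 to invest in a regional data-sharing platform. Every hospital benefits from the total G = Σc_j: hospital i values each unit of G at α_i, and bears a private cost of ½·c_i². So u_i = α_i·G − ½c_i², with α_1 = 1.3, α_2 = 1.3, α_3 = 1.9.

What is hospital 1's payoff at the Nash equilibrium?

Hospital i's FOC: ∂u_i/∂c_i = α_i − c_i = 0, so c_i* = α_i.
NE contributions = (1.3, 1.3, 1.9); G = 4.5.
u_1 = α_1·G − ½·(c_1)² = 1.3·4.5 − ½·1.3² = 5.005.

5.005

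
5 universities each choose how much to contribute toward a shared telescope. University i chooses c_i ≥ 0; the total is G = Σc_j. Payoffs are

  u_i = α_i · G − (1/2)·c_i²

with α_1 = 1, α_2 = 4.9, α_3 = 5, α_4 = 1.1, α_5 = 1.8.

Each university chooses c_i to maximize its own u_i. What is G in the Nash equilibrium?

University i's FOC: ∂u_i/∂c_i = α_i − c_i = 0, so c_i* = α_i.
NE contributions = (1, 4.9, 5, 1.1, 1.8); G = 13.8.

13.8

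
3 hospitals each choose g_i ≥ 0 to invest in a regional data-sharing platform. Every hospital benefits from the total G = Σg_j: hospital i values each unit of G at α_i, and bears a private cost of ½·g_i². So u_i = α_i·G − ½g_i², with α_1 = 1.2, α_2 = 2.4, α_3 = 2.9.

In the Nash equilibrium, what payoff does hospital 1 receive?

7.08

Hospital i's FOC: ∂u_i/∂g_i = α_i − g_i = 0, so g_i* = α_i.
NE contributions = (1.2, 2.4, 2.9); G = 6.5.
u_1 = α_1·G − ½·(g_1)² = 1.2·6.5 − ½·1.2² = 7.08.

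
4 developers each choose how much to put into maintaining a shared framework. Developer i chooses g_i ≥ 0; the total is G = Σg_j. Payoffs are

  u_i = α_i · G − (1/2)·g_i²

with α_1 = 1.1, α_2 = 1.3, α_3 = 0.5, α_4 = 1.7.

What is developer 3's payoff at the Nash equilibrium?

2.175

Developer i's FOC: ∂u_i/∂g_i = α_i − g_i = 0, so g_i* = α_i.
NE contributions = (1.1, 1.3, 0.5, 1.7); G = 4.6.
u_3 = α_3·G − ½·(g_3)² = 0.5·4.6 − ½·0.5² = 2.175.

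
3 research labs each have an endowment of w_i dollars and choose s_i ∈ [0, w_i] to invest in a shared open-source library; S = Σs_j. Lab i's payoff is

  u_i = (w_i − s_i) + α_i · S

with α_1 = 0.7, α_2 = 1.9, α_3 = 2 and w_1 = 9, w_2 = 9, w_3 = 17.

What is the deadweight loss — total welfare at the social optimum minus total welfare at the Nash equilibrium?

32.4

∂u_i/∂s_i = α_i − 1, so lab i contributes w_i if α_i > 1, else 0.
α_i > 1 for i ∈ {2, 3}; NE contributions (0, 9, 17), S = 26.
W^NE = Σw_i − S^NE + (Σα_i)·S^NE = 35 + 3.6·26 = 128.6.
Planner: ∂(Σu_j)/∂s_i = Σα_j − 1 = 3.6 > 0, so everyone contributes w_i; S^SO = 35, W^SO = 35 + 3.6·35 = 161.
Deadweight loss = 32.4.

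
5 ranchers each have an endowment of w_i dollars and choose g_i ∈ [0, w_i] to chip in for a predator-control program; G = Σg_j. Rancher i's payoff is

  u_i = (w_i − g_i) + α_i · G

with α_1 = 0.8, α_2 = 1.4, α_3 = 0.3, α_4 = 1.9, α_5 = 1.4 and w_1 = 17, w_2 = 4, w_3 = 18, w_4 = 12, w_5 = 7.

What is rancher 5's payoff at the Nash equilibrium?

∂u_i/∂g_i = α_i − 1, so rancher i contributes w_i if α_i > 1, else 0.
α_i > 1 for i ∈ {2, 4, 5}; NE contributions (0, 4, 0, 12, 7), G = 23.
u_5 = (7 − 7) + 1.4·23 = 32.2.

32.2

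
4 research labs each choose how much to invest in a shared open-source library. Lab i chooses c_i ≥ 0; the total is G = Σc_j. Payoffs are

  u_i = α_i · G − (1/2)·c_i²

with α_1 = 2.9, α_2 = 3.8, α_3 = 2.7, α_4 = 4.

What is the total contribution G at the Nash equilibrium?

Lab i's FOC: ∂u_i/∂c_i = α_i − c_i = 0, so c_i* = α_i.
NE contributions = (2.9, 3.8, 2.7, 4); G = 13.4.

13.4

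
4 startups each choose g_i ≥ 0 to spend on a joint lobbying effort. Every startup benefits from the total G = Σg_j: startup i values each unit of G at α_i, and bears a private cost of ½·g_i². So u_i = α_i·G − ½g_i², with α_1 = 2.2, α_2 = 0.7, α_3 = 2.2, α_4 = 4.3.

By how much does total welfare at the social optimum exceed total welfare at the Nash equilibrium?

102.69

Startup i's FOC: ∂u_i/∂g_i = α_i − g_i = 0, so g_i* = α_i.
NE contributions = (2.2, 0.7, 2.2, 4.3); G = 9.4.
W^NE = (Σα)·G − ½Σα_i² = 9.4² − ½·28.66 = 74.03.
Planner sets g_i = Σα_j = 9.4 for every i, so G^SO = 4·9.4 = 37.6.
W^SO = (Σα)·G^SO − ½·4·(Σα)² = (4/2)·9.4² = 176.72.
Deadweight loss = W^SO − W^NE = 102.69.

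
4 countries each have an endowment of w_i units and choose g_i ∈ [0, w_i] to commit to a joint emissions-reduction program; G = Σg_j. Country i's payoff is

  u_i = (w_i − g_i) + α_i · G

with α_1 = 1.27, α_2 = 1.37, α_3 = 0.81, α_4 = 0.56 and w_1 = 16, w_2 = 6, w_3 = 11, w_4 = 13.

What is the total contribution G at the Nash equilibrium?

∂u_i/∂g_i = α_i − 1, so country i contributes w_i if α_i > 1, else 0.
α_i > 1 for i ∈ {1, 2}; NE contributions (16, 6, 0, 0), G = 22.

22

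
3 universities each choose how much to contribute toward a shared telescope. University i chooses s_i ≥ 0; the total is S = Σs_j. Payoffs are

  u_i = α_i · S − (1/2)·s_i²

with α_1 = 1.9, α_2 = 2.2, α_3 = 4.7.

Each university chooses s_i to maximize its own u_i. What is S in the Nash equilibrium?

University i's FOC: ∂u_i/∂s_i = α_i − s_i = 0, so s_i* = α_i.
NE contributions = (1.9, 2.2, 4.7); S = 8.8.

8.8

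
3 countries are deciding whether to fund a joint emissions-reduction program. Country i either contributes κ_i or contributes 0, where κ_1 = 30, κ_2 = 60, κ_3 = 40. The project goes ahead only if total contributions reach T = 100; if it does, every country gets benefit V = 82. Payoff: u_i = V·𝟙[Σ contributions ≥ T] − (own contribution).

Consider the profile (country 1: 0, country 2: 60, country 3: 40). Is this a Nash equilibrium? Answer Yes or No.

Yes

Total = 100 ≥ 100: provided.
Country 1 (pledges 0, payoff 82): pledging 30 → total 130, payoff 52. No gain.
Country 2 (pledges 60, payoff 22): dropping to 0 → total 40, payoff 0. No gain.
Country 3 (pledges 40, payoff 42): dropping to 0 → total 60, payoff 0. No gain.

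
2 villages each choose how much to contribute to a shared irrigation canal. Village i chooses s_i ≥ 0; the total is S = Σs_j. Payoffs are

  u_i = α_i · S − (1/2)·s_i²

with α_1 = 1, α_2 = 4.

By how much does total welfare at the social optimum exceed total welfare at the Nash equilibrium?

8.5

Village i's FOC: ∂u_i/∂s_i = α_i − s_i = 0, so s_i* = α_i.
NE contributions = (1, 4); S = 5.
W^NE = (Σα)·S − ½Σα_i² = 5² − ½·17 = 16.5.
Planner sets s_i = Σα_j = 5 for every i, so S^SO = 2·5 = 10.
W^SO = (Σα)·S^SO − ½·2·(Σα)² = (2/2)·5² = 25.
Deadweight loss = W^SO − W^NE = 8.5.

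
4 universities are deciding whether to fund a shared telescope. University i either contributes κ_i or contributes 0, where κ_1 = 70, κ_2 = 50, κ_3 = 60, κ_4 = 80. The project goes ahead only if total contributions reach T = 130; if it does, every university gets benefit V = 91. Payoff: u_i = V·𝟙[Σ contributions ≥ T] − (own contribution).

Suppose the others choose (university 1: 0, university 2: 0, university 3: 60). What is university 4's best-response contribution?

80

Others' total = 60. Contributing 80 brings total to 140 ≥ 130: gain V − κ_4 = 11.
Best response: 80.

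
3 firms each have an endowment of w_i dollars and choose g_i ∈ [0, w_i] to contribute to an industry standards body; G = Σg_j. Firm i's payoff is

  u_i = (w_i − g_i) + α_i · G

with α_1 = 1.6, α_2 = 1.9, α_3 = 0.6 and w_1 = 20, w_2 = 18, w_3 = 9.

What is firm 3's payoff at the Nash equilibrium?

31.8

∂u_i/∂g_i = α_i − 1, so firm i contributes w_i if α_i > 1, else 0.
α_i > 1 for i ∈ {1, 2}; NE contributions (20, 18, 0), G = 38.
u_3 = (9 − 0) + 0.6·38 = 31.8.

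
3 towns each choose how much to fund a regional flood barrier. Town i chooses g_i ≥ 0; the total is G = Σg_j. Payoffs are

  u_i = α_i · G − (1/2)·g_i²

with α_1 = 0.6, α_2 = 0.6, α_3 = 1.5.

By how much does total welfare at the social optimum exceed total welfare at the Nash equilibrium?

5.13

Town i's FOC: ∂u_i/∂g_i = α_i − g_i = 0, so g_i* = α_i.
NE contributions = (0.6, 0.6, 1.5); G = 2.7.
W^NE = (Σα)·G − ½Σα_i² = 2.7² − ½·2.97 = 5.805.
Planner sets g_i = Σα_j = 2.7 for every i, so G^SO = 3·2.7 = 8.1.
W^SO = (Σα)·G^SO − ½·3·(Σα)² = (3/2)·2.7² = 10.935.
Deadweight loss = W^SO − W^NE = 5.13.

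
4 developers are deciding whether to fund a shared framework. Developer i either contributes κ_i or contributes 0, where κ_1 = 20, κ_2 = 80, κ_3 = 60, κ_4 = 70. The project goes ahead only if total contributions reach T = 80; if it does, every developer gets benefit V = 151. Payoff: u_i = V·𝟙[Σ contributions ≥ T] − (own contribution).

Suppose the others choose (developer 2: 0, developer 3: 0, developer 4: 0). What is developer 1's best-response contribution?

Others' total = 0. Even contributing 20 gives 20 < 80: no benefit either way.
Best response: 0.

0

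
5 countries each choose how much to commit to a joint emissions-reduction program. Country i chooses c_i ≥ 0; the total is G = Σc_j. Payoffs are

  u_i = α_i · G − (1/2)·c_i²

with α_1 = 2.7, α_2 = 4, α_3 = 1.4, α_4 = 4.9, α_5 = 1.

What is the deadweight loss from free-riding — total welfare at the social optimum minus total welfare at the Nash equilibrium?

319.13

Country i's FOC: ∂u_i/∂c_i = α_i − c_i = 0, so c_i* = α_i.
NE contributions = (2.7, 4, 1.4, 4.9, 1); G = 14.
W^NE = (Σα)·G − ½Σα_i² = 14² − ½·50.26 = 170.87.
Planner sets c_i = Σα_j = 14 for every i, so G^SO = 5·14 = 70.
W^SO = (Σα)·G^SO − ½·5·(Σα)² = (5/2)·14² = 490.
Deadweight loss = W^SO − W^NE = 319.13.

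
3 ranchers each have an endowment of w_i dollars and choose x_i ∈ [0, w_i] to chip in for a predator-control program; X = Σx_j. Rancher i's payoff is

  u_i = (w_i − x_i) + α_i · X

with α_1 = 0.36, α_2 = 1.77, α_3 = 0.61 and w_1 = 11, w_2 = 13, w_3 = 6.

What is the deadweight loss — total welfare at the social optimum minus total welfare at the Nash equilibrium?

∂u_i/∂x_i = α_i − 1, so rancher i contributes w_i if α_i > 1, else 0.
α_i > 1 for i ∈ {2}; NE contributions (0, 13, 0), X = 13.
W^NE = Σw_i − X^NE + (Σα_i)·X^NE = 30 + 1.74·13 = 52.62.
Planner: ∂(Σu_j)/∂x_i = Σα_j − 1 = 1.74 > 0, so everyone contributes w_i; X^SO = 30, W^SO = 30 + 1.74·30 = 82.2.
Deadweight loss = 29.58.

29.58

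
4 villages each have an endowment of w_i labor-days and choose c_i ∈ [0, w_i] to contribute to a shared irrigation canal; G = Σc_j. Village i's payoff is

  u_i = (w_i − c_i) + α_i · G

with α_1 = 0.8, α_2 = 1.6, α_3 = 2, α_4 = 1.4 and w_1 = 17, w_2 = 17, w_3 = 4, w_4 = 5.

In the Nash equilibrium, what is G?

∂u_i/∂c_i = α_i − 1, so village i contributes w_i if α_i > 1, else 0.
α_i > 1 for i ∈ {2, 3, 4}; NE contributions (0, 17, 4, 5), G = 26.

26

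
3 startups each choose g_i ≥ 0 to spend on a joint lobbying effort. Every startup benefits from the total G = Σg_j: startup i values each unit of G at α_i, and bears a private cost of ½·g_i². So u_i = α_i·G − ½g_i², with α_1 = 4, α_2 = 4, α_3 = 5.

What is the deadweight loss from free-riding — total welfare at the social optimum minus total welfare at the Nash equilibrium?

Startup i's FOC: ∂u_i/∂g_i = α_i − g_i = 0, so g_i* = α_i.
NE contributions = (4, 4, 5); G = 13.
W^NE = (Σα)·G − ½Σα_i² = 13² − ½·57 = 140.5.
Planner sets g_i = Σα_j = 13 for every i, so G^SO = 3·13 = 39.
W^SO = (Σα)·G^SO − ½·3·(Σα)² = (3/2)·13² = 253.5.
Deadweight loss = W^SO − W^NE = 113.

113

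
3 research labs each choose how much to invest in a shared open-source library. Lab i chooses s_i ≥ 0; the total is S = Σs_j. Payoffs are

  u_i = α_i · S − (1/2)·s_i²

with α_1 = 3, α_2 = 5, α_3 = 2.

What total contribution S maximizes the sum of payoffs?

Planner FOC: ∂(Σu_j)/∂s_i = (Σα_j) − s_i = 0, so s_i^SO = Σα_j = 10 for every i; S^SO = 30.

30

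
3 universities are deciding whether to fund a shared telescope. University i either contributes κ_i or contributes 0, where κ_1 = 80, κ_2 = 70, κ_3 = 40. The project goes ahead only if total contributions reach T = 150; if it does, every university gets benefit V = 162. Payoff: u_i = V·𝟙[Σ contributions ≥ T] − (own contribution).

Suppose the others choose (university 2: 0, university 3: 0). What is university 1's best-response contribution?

0

Others' total = 0. Even contributing 80 gives 80 < 150: no benefit either way.
Best response: 0.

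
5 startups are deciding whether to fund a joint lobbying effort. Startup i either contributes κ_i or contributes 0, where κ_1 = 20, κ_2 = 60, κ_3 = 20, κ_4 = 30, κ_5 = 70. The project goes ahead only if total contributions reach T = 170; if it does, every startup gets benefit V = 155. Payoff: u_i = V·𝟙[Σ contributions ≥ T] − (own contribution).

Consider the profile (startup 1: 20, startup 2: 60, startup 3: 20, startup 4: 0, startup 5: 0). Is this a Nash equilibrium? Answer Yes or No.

No

Total = 100 < 170: not provided.
Startup 1 (pledges 20, payoff -20): dropping to 0 → total 80, payoff 0. Profitable deviation.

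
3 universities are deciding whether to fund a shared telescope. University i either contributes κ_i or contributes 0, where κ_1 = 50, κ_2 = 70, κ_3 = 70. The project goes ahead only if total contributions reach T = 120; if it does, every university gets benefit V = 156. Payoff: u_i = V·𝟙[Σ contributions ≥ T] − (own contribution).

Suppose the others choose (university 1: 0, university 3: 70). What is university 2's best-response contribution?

70

Others' total = 70. Contributing 70 brings total to 140 ≥ 120: gain V − κ_2 = 86.
Best response: 70.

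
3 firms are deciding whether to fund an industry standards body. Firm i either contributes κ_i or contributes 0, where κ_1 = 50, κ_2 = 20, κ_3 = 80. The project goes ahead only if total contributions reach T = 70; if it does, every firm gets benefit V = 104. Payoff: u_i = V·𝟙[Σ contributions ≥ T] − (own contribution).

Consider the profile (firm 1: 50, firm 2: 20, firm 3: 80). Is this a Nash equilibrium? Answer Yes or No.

Total = 150 ≥ 70: provided.
Firm 1 (pledges 50, payoff 54): dropping to 0 → total 100, payoff 104. Profitable deviation.

No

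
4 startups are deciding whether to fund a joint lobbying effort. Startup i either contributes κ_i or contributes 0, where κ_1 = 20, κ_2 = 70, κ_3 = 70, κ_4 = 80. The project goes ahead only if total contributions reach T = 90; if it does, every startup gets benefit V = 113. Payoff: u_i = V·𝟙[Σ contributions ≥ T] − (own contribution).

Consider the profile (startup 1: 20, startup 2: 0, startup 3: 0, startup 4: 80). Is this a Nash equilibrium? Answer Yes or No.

Total = 100 ≥ 90: provided.
Startup 1 (pledges 20, payoff 93): dropping to 0 → total 80, payoff 0. No gain.
Startup 2 (pledges 0, payoff 113): pledging 70 → total 170, payoff 43. No gain.
Startup 3 (pledges 0, payoff 113): pledging 70 → total 170, payoff 43. No gain.
Startup 4 (pledges 80, payoff 33): dropping to 0 → total 20, payoff 0. No gain.

Yes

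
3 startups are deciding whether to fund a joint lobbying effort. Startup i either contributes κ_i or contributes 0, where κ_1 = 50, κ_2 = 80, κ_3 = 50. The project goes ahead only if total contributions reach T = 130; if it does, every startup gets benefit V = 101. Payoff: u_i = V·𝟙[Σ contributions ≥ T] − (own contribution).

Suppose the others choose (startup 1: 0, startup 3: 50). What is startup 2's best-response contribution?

80

Others' total = 50. Contributing 80 brings total to 130 ≥ 130: gain V − κ_2 = 21.
Best response: 80.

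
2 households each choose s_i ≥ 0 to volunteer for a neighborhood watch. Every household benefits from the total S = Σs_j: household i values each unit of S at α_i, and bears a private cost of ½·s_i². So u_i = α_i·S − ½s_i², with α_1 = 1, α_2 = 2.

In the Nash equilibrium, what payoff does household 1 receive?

Household i's FOC: ∂u_i/∂s_i = α_i − s_i = 0, so s_i* = α_i.
NE contributions = (1, 2); S = 3.
u_1 = α_1·S − ½·(s_1)² = 1·3 − ½·1² = 2.5.

2.5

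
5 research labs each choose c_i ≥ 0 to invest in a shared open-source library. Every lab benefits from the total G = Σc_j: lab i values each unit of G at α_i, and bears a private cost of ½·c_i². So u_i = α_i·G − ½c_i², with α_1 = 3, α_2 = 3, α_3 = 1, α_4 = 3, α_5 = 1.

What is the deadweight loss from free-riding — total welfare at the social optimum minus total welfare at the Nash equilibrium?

196

Lab i's FOC: ∂u_i/∂c_i = α_i − c_i = 0, so c_i* = α_i.
NE contributions = (3, 3, 1, 3, 1); G = 11.
W^NE = (Σα)·G − ½Σα_i² = 11² − ½·29 = 106.5.
Planner sets c_i = Σα_j = 11 for every i, so G^SO = 5·11 = 55.
W^SO = (Σα)·G^SO − ½·5·(Σα)² = (5/2)·11² = 302.5.
Deadweight loss = W^SO − W^NE = 196.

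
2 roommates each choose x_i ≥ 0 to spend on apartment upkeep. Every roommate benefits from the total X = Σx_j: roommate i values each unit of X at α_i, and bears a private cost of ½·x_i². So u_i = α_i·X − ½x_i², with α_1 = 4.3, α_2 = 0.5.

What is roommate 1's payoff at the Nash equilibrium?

11.395

Roommate i's FOC: ∂u_i/∂x_i = α_i − x_i = 0, so x_i* = α_i.
NE contributions = (4.3, 0.5); X = 4.8.
u_1 = α_1·X − ½·(x_1)² = 4.3·4.8 − ½·4.3² = 11.395.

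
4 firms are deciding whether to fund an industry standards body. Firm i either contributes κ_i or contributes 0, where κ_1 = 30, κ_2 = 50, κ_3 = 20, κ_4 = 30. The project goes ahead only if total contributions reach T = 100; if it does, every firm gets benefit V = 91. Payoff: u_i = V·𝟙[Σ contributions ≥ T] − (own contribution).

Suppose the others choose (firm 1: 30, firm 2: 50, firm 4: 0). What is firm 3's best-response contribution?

Others' total = 80. Contributing 20 brings total to 100 ≥ 100: gain V − κ_3 = 71.
Best response: 20.

20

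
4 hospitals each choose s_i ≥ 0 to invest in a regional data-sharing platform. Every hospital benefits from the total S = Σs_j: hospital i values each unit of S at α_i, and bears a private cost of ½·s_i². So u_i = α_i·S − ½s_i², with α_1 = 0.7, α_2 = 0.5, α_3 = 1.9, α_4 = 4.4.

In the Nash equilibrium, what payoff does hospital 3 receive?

Hospital i's FOC: ∂u_i/∂s_i = α_i − s_i = 0, so s_i* = α_i.
NE contributions = (0.7, 0.5, 1.9, 4.4); S = 7.5.
u_3 = α_3·S − ½·(s_3)² = 1.9·7.5 − ½·1.9² = 12.445.

12.445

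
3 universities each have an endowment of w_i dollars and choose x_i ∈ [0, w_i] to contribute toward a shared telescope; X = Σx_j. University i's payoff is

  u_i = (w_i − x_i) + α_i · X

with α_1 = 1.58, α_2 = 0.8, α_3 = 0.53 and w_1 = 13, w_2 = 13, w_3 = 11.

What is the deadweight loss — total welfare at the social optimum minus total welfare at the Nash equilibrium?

45.84

∂u_i/∂x_i = α_i − 1, so university i contributes w_i if α_i > 1, else 0.
α_i > 1 for i ∈ {1}; NE contributions (13, 0, 0), X = 13.
W^NE = Σw_i − X^NE + (Σα_i)·X^NE = 37 + 1.91·13 = 61.83.
Planner: ∂(Σu_j)/∂x_i = Σα_j − 1 = 1.91 > 0, so everyone contributes w_i; X^SO = 37, W^SO = 37 + 1.91·37 = 107.67.
Deadweight loss = 45.84.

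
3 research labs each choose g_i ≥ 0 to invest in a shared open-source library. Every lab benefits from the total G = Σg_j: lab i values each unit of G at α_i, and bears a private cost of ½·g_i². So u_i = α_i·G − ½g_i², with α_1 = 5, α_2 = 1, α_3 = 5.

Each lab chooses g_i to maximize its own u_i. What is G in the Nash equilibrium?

Lab i's FOC: ∂u_i/∂g_i = α_i − g_i = 0, so g_i* = α_i.
NE contributions = (5, 1, 5); G = 11.

11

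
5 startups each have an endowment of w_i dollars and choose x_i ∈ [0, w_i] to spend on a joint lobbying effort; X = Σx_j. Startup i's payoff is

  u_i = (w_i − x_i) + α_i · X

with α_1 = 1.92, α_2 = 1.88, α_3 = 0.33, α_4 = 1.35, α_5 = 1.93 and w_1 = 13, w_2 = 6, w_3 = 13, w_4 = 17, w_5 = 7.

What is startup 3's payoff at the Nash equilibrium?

27.19

∂u_i/∂x_i = α_i − 1, so startup i contributes w_i if α_i > 1, else 0.
α_i > 1 for i ∈ {1, 2, 4, 5}; NE contributions (13, 6, 0, 17, 7), X = 43.
u_3 = (13 − 0) + 0.33·43 = 27.19.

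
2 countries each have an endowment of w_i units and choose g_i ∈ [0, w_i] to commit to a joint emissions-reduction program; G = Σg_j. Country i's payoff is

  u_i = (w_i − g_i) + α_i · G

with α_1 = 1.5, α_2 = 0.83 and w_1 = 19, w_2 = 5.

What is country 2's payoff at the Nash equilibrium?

∂u_i/∂g_i = α_i − 1, so country i contributes w_i if α_i > 1, else 0.
α_i > 1 for i ∈ {1}; NE contributions (19, 0), G = 19.
u_2 = (5 − 0) + 0.83·19 = 20.77.

20.77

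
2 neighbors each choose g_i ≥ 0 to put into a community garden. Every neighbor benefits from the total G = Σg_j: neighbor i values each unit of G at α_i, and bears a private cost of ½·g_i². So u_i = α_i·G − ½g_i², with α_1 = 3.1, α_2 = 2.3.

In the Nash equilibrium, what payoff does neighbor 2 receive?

9.775

Neighbor i's FOC: ∂u_i/∂g_i = α_i − g_i = 0, so g_i* = α_i.
NE contributions = (3.1, 2.3); G = 5.4.
u_2 = α_2·G − ½·(g_2)² = 2.3·5.4 − ½·2.3² = 9.775.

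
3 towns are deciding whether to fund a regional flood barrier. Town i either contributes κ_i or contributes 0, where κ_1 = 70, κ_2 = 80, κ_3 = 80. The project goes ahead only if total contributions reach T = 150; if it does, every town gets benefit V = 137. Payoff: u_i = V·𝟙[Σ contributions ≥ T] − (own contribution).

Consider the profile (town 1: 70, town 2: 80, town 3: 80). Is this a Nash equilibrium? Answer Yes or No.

No

Total = 230 ≥ 150: provided.
Town 1 (pledges 70, payoff 67): dropping to 0 → total 160, payoff 137. Profitable deviation.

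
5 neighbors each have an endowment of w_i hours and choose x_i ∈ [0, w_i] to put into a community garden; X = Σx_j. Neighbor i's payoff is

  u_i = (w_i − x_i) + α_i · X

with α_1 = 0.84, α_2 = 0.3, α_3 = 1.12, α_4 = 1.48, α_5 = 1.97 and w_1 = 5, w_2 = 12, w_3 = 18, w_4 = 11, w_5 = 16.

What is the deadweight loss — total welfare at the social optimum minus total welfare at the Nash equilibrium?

∂u_i/∂x_i = α_i − 1, so neighbor i contributes w_i if α_i > 1, else 0.
α_i > 1 for i ∈ {3, 4, 5}; NE contributions (0, 0, 18, 11, 16), X = 45.
W^NE = Σw_i − X^NE + (Σα_i)·X^NE = 62 + 4.71·45 = 273.95.
Planner: ∂(Σu_j)/∂x_i = Σα_j − 1 = 4.71 > 0, so everyone contributes w_i; X^SO = 62, W^SO = 62 + 4.71·62 = 354.02.
Deadweight loss = 80.07.

80.07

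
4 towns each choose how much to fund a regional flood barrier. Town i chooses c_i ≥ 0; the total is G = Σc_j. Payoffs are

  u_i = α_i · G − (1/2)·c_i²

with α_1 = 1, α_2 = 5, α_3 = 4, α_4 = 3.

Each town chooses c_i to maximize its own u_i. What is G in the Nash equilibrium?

Town i's FOC: ∂u_i/∂c_i = α_i − c_i = 0, so c_i* = α_i.
NE contributions = (1, 5, 4, 3); G = 13.

13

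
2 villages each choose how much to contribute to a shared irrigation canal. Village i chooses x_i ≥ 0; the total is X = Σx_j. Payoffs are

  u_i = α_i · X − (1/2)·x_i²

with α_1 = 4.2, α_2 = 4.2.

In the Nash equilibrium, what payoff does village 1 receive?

26.46

Village i's FOC: ∂u_i/∂x_i = α_i − x_i = 0, so x_i* = α_i.
NE contributions = (4.2, 4.2); X = 8.4.
u_1 = α_1·X − ½·(x_1)² = 4.2·8.4 − ½·4.2² = 26.46.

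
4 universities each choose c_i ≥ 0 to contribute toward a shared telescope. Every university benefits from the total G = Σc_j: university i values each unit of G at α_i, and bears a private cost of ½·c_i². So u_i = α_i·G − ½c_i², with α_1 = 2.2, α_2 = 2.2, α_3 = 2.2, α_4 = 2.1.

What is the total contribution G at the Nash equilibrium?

University i's FOC: ∂u_i/∂c_i = α_i − c_i = 0, so c_i* = α_i.
NE contributions = (2.2, 2.2, 2.2, 2.1); G = 8.7.

8.7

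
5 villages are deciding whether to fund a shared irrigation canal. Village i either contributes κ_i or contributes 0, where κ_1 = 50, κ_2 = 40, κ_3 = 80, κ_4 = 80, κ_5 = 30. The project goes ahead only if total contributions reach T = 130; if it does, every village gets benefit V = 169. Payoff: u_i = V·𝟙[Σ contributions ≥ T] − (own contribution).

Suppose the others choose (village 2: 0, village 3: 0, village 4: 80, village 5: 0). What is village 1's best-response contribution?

50

Others' total = 80. Contributing 50 brings total to 130 ≥ 130: gain V − κ_1 = 119.
Best response: 50.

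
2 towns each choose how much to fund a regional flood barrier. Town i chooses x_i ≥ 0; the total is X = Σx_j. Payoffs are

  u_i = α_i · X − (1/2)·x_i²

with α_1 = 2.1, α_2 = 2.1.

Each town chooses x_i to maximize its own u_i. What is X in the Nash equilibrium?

Town i's FOC: ∂u_i/∂x_i = α_i − x_i = 0, so x_i* = α_i.
NE contributions = (2.1, 2.1); X = 4.2.

4.2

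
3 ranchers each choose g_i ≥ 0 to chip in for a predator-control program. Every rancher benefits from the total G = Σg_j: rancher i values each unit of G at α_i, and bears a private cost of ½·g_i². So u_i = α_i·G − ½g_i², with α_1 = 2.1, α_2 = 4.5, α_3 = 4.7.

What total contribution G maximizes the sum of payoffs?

Planner FOC: ∂(Σu_j)/∂g_i = (Σα_j) − g_i = 0, so g_i^SO = Σα_j = 11.3 for every i; G^SO = 33.9.

33.9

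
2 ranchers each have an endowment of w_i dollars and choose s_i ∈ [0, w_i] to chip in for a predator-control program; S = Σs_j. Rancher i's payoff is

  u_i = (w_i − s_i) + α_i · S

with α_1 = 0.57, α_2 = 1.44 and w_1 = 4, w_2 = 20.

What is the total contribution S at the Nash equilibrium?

20

∂u_i/∂s_i = α_i − 1, so rancher i contributes w_i if α_i > 1, else 0.
α_i > 1 for i ∈ {2}; NE contributions (0, 20), S = 20.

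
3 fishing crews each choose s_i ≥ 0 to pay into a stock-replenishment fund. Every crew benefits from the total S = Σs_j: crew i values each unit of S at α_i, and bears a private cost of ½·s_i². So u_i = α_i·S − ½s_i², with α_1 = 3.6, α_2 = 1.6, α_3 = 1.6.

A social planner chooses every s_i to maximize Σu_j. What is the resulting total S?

Planner FOC: ∂(Σu_j)/∂s_i = (Σα_j) − s_i = 0, so s_i^SO = Σα_j = 6.8 for every i; S^SO = 20.4.

20.4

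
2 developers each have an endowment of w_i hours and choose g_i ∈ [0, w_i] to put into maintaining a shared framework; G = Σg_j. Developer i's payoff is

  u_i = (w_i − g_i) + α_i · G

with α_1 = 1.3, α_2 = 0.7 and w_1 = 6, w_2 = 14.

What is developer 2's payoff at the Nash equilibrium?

∂u_i/∂g_i = α_i − 1, so developer i contributes w_i if α_i > 1, else 0.
α_i > 1 for i ∈ {1}; NE contributions (6, 0), G = 6.
u_2 = (14 − 0) + 0.7·6 = 18.2.

18.2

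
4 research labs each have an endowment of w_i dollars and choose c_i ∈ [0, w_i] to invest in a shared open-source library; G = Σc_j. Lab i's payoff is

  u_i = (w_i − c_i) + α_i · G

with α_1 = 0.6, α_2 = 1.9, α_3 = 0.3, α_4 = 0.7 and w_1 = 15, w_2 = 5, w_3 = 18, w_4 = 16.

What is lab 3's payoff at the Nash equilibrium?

∂u_i/∂c_i = α_i − 1, so lab i contributes w_i if α_i > 1, else 0.
α_i > 1 for i ∈ {2}; NE contributions (0, 5, 0, 0), G = 5.
u_3 = (18 − 0) + 0.3·5 = 19.5.

19.5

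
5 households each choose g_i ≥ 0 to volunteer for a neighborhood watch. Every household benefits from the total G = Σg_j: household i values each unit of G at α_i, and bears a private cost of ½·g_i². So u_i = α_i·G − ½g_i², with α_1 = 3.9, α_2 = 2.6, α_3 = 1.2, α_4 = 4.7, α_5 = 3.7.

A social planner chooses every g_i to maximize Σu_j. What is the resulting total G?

80.5

Planner FOC: ∂(Σu_j)/∂g_i = (Σα_j) − g_i = 0, so g_i^SO = Σα_j = 16.1 for every i; G^SO = 80.5.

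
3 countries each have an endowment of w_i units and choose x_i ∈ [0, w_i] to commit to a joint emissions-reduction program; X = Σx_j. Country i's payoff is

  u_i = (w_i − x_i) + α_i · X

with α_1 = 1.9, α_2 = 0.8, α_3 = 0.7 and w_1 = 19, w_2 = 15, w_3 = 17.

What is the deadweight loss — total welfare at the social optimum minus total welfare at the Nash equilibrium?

∂u_i/∂x_i = α_i − 1, so country i contributes w_i if α_i > 1, else 0.
α_i > 1 for i ∈ {1}; NE contributions (19, 0, 0), X = 19.
W^NE = Σw_i − X^NE + (Σα_i)·X^NE = 51 + 2.4·19 = 96.6.
Planner: ∂(Σu_j)/∂x_i = Σα_j − 1 = 2.4 > 0, so everyone contributes w_i; X^SO = 51, W^SO = 51 + 2.4·51 = 173.4.
Deadweight loss = 76.8.

76.8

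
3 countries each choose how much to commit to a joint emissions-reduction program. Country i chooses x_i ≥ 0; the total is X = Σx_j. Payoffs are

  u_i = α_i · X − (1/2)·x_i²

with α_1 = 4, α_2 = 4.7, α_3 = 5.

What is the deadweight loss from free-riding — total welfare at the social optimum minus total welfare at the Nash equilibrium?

125.39

Country i's FOC: ∂u_i/∂x_i = α_i − x_i = 0, so x_i* = α_i.
NE contributions = (4, 4.7, 5); X = 13.7.
W^NE = (Σα)·X − ½Σα_i² = 13.7² − ½·63.09 = 156.145.
Planner sets x_i = Σα_j = 13.7 for every i, so X^SO = 3·13.7 = 41.1.
W^SO = (Σα)·X^SO − ½·3·(Σα)² = (3/2)·13.7² = 281.535.
Deadweight loss = W^SO − W^NE = 125.39.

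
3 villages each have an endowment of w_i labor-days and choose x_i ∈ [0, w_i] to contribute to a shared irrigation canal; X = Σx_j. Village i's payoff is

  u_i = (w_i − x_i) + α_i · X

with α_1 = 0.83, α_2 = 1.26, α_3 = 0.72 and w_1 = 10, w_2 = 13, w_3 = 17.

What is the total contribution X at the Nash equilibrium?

∂u_i/∂x_i = α_i − 1, so village i contributes w_i if α_i > 1, else 0.
α_i > 1 for i ∈ {2}; NE contributions (0, 13, 0), X = 13.

13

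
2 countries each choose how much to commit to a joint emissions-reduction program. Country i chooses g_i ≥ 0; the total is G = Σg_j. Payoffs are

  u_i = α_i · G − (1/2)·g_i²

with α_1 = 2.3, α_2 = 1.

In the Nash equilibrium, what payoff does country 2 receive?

2.8

Country i's FOC: ∂u_i/∂g_i = α_i − g_i = 0, so g_i* = α_i.
NE contributions = (2.3, 1); G = 3.3.
u_2 = α_2·G − ½·(g_2)² = 1·3.3 − ½·1² = 2.8.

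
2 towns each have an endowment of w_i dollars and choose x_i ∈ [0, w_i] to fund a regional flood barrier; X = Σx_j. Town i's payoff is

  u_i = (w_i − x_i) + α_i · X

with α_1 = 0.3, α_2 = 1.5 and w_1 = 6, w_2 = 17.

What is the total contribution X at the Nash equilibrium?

∂u_i/∂x_i = α_i − 1, so town i contributes w_i if α_i > 1, else 0.
α_i > 1 for i ∈ {2}; NE contributions (0, 17), X = 17.

17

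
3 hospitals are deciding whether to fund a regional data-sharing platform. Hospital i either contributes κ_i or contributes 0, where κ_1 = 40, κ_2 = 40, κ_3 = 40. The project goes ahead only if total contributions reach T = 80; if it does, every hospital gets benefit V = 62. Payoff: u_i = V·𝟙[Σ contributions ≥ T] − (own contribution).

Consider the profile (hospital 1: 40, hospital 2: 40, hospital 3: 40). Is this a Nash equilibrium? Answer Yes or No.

No

Total = 120 ≥ 80: provided.
Hospital 1 (pledges 40, payoff 22): dropping to 0 → total 80, payoff 62. Profitable deviation.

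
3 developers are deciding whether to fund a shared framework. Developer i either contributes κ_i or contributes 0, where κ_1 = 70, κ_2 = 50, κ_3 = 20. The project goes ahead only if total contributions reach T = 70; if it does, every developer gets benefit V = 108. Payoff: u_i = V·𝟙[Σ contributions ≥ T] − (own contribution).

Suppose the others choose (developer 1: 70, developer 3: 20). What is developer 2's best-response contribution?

0

Others' total = 90 ≥ 70; contributing adds cost 50 for no extra benefit.
Best response: 0.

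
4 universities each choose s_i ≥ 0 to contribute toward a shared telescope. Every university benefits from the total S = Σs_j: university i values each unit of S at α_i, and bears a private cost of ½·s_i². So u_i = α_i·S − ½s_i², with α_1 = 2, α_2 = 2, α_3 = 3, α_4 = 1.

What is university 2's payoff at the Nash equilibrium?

14

University i's FOC: ∂u_i/∂s_i = α_i − s_i = 0, so s_i* = α_i.
NE contributions = (2, 2, 3, 1); S = 8.
u_2 = α_2·S − ½·(s_2)² = 2·8 − ½·2² = 14.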